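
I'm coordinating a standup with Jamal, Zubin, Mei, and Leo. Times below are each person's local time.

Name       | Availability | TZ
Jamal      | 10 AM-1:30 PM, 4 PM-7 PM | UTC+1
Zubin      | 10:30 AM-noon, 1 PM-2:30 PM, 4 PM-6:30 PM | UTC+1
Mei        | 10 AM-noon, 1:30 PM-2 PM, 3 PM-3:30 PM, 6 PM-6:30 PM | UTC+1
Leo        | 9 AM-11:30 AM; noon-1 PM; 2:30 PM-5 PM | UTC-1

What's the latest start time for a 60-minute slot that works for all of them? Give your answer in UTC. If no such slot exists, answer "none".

10:00

Jamal in UTC: 09:00-12:30, 15:00-18:00 (subtract 1h to convert from UTC+1).
Zubin in UTC: 09:30-11:00, 12:00-13:30, 15:00-17:30 (subtract 1h to convert from UTC+1).
Mei in UTC: 09:00-11:00, 12:30-13:00, 14:00-14:30, 17:00-17:30 (subtract 1h to convert from UTC+1).
Leo in UTC: 10:00-12:30, 13:00-14:00, 15:30-18:00 (add 1h to convert from UTC-1).
Jamal ∩ Zubin: 09:30-11:00, 12:00-12:30, 15:00-17:30.
Jamal ∩ Zubin ∩ Mei: 09:30-11:00, 17:00-17:30.
Jamal ∩ Zubin ∩ Mei ∩ Leo: 10:00-11:00, 17:00-17:30.
The last common window of at least 60 minutes is 10:00-11:00; a 60-minute meeting can start as late as 10:00 and still end by 11:00.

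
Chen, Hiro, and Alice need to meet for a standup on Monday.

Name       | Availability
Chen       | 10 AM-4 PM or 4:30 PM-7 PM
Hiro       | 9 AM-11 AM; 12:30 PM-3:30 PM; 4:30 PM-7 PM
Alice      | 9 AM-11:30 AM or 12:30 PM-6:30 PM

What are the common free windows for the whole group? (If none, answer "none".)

Chen ∩ Hiro: 10:00-11:00, 12:30-15:30, 16:30-19:00.
Chen ∩ Hiro ∩ Alice: 10:00-11:00, 12:30-15:30, 16:30-18:30.
Those are the intersection windows.

10:00-11:00, 12:30-15:30, 16:30-18:30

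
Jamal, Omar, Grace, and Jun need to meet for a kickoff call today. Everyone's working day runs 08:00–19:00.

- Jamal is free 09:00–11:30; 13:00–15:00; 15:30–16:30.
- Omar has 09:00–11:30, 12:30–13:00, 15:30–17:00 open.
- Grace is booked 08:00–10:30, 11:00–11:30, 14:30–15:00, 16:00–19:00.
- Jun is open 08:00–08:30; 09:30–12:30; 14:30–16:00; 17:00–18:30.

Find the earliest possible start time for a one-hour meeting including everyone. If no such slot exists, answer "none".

Jamal free: 09:00-11:30, 13:00-15:00, 15:30-16:30.
Omar free: 09:00-11:30, 12:30-13:00, 15:30-17:00.
Grace free: 10:30-11:00, 11:30-14:30, 15:00-16:00 (invert busy blocks within the working day).
Jun free: 08:00-08:30, 09:30-12:30, 14:30-16:00, 17:00-18:30.
Jamal ∩ Omar: 09:00-11:30, 15:30-16:30.
Jamal ∩ Omar ∩ Grace: 10:30-11:00, 15:30-16:00.
Jamal ∩ Omar ∩ Grace ∩ Jun: 10:30-11:00, 15:30-16:00.
No common window is at least 60 minutes long.

none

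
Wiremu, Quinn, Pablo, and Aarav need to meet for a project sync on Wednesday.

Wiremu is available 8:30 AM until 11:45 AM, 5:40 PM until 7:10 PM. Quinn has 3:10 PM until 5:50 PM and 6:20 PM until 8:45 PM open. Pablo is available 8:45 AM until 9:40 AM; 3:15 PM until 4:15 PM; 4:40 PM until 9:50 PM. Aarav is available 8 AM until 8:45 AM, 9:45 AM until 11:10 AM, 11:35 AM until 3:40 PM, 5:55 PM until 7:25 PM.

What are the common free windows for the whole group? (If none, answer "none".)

Wiremu ∩ Quinn: 17:40-17:50, 18:20-19:10.
Wiremu ∩ Quinn ∩ Pablo: 17:40-17:50, 18:20-19:10.
Wiremu ∩ Quinn ∩ Pablo ∩ Aarav: 18:20-19:10.

18:20-19:10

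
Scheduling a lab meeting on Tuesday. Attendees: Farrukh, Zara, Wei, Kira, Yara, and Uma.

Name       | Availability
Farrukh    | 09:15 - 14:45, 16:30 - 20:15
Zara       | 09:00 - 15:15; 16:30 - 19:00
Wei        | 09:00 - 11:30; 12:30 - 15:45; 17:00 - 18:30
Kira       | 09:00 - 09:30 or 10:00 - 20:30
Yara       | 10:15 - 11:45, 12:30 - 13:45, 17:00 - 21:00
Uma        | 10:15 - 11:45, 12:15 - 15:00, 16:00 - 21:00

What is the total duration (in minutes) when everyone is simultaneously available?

Farrukh ∩ Zara: 09:15-14:45, 16:30-19:00.
Farrukh ∩ Zara ∩ Wei: 09:15-11:30, 12:30-14:45, 17:00-18:30.
Farrukh ∩ Zara ∩ Wei ∩ Kira: 09:15-09:30, 10:00-11:30, 12:30-14:45, 17:00-18:30.
Farrukh ∩ Zara ∩ Wei ∩ Kira ∩ Yara: 10:15-11:30, 12:30-13:45, 17:00-18:30.
Farrukh ∩ Zara ∩ Wei ∩ Kira ∩ Yara ∩ Uma: 10:15-11:30, 12:30-13:45, 17:00-18:30.
Those are the intersection windows.
Summing the common windows: 75 + 75 + 90 = 240 minutes.

240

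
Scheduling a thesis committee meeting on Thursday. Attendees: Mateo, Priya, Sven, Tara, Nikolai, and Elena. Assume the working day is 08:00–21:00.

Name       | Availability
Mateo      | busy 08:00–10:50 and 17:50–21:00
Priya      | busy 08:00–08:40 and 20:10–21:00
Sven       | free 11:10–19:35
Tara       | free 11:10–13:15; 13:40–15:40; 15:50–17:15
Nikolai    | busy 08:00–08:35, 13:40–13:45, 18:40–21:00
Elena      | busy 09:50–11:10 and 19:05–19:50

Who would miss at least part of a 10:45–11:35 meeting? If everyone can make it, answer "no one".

Mateo free: 10:50-17:50 (invert busy blocks within the working day).
Priya free: 08:40-20:10 (invert busy blocks within the working day).
Sven free: 11:10-19:35.
Tara free: 11:10-13:15, 13:40-15:40, 15:50-17:15.
Nikolai free: 08:35-13:40, 13:45-18:40 (invert busy blocks within the working day).
Elena free: 08:00-09:50, 11:10-19:05, 19:50-21:00 (invert busy blocks within the working day).
Mateo: not fully free for 10:45-11:35. Priya: free for 10:45-11:35. Sven: not fully free for 10:45-11:35. Tara: not fully free for 10:45-11:35. Nikolai: free for 10:45-11:35. Elena: not fully free for 10:45-11:35.

Elena, Mateo, Sven, Tara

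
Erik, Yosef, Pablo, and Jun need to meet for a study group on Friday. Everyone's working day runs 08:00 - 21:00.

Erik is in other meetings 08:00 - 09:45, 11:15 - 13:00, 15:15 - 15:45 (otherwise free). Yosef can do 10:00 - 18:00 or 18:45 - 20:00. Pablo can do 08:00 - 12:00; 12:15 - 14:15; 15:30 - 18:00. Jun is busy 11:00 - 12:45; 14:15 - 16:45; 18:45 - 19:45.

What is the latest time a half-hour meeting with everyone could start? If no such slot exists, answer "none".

17:30

Erik free: 09:45-11:15, 13:00-15:15, 15:45-21:00 (invert busy blocks within the working day).
Yosef free: 10:00-18:00, 18:45-20:00.
Pablo free: 08:00-12:00, 12:15-14:15, 15:30-18:00.
Jun free: 08:00-11:00, 12:45-14:15, 16:45-18:45, 19:45-21:00 (invert busy blocks within the working day).
Erik ∩ Yosef: 10:00-11:15, 13:00-15:15, 15:45-18:00, 18:45-20:00.
Erik ∩ Yosef ∩ Pablo: 10:00-11:15, 13:00-14:15, 15:45-18:00.
Erik ∩ Yosef ∩ Pablo ∩ Jun: 10:00-11:00, 13:00-14:15, 16:45-18:00.
So the common availability across everyone is 10:00-11:00, 13:00-14:15, 16:45-18:00.
The last common window of at least 30 minutes is 16:45-18:00; a 30-minute meeting can start as late as 17:30 and still end by 18:00.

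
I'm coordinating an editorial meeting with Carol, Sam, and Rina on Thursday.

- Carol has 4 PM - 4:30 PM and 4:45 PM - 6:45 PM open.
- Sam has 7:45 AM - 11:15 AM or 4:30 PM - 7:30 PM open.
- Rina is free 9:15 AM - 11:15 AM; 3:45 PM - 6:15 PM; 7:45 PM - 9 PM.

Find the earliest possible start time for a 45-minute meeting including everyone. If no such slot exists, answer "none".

Carol ∩ Sam: 16:45-18:45.
Carol ∩ Sam ∩ Rina: 16:45-18:15.
The first common window of at least 45 minutes is 16:45-18:15, so the earliest start is 16:45.

16:45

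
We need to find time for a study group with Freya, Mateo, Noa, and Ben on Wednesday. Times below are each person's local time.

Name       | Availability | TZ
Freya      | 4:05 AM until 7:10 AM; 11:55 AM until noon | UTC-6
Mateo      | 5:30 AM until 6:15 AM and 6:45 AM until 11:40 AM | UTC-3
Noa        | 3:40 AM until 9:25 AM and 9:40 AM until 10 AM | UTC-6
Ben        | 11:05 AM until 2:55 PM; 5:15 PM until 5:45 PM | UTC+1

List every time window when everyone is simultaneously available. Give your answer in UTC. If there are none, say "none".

10:05-13:10

Freya in UTC: 10:05-13:10, 17:55-18:00 (add 6h to convert from UTC-6).
Mateo in UTC: 08:30-09:15, 09:45-14:40 (add 3h to convert from UTC-3).
Noa in UTC: 09:40-15:25, 15:40-16:00 (add 6h to convert from UTC-6).
Ben in UTC: 10:05-13:55, 16:15-16:45 (subtract 1h to convert from UTC+1).
Freya ∩ Mateo: 10:05-13:10.
Freya ∩ Mateo ∩ Noa: 10:05-13:10.
Freya ∩ Mateo ∩ Noa ∩ Ben: 10:05-13:10.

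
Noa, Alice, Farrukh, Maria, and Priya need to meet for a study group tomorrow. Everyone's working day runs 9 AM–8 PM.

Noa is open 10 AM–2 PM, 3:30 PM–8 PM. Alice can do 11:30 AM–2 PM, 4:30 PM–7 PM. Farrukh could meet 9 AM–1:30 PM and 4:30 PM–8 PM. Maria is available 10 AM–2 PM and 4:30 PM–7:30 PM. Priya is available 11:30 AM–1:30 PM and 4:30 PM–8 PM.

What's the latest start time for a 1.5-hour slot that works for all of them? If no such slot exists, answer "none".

17:30

Noa ∩ Alice: 11:30-14:00, 16:30-19:00.
Noa ∩ Alice ∩ Farrukh: 11:30-13:30, 16:30-19:00.
Noa ∩ Alice ∩ Farrukh ∩ Maria: 11:30-13:30, 16:30-19:00.
Noa ∩ Alice ∩ Farrukh ∩ Maria ∩ Priya: 11:30-13:30, 16:30-19:00.
The last common window of at least 90 minutes is 16:30-19:00; a 90-minute meeting can start as late as 17:30 and still end by 19:00.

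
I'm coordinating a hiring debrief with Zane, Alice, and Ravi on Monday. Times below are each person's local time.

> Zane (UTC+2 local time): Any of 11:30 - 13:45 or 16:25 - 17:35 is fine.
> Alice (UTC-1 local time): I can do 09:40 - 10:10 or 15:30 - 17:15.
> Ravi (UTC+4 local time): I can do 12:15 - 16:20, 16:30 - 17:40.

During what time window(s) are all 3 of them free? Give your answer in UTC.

Zane in UTC: 09:30-11:45, 14:25-15:35 (subtract 2h to convert from UTC+2).
Alice in UTC: 10:40-11:10, 16:30-18:15 (add 1h to convert from UTC-1).
Ravi in UTC: 08:15-12:20, 12:30-13:40 (subtract 4h to convert from UTC+4).
Zane ∩ Alice: 10:40-11:10.
Zane ∩ Alice ∩ Ravi: 10:40-11:10.
So the common availability across everyone is 10:40-11:10.

10:40-11:10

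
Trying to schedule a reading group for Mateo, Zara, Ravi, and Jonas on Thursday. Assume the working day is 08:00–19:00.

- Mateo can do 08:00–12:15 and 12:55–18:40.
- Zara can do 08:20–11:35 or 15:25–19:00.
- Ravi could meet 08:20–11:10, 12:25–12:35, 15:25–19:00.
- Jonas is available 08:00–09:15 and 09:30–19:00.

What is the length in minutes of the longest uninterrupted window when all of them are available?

Mateo ∩ Zara: 08:20-11:35, 15:25-18:40.
Mateo ∩ Zara ∩ Ravi: 08:20-11:10, 15:25-18:40.
Mateo ∩ Zara ∩ Ravi ∩ Jonas: 08:20-09:15, 09:30-11:10, 15:25-18:40.
The longest is 15:25-18:40 at 195 minutes.

195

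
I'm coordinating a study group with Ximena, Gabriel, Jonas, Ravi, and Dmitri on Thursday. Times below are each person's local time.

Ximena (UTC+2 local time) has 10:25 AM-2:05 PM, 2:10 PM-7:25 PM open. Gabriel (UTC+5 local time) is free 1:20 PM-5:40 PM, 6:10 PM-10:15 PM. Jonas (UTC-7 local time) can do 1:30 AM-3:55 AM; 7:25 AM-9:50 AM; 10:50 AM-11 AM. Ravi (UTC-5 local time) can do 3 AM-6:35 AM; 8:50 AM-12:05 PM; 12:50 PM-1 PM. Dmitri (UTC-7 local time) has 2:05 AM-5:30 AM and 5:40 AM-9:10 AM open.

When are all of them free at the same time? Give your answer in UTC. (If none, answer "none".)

Ximena in UTC: 08:25-12:05, 12:10-17:25 (subtract 2h to convert from UTC+2).
Gabriel in UTC: 08:20-12:40, 13:10-17:15 (subtract 5h to convert from UTC+5).
Jonas in UTC: 08:30-10:55, 14:25-16:50, 17:50-18:00 (add 7h to convert from UTC-7).
Ravi in UTC: 08:00-11:35, 13:50-17:05, 17:50-18:00 (add 5h to convert from UTC-5).
Dmitri in UTC: 09:05-12:30, 12:40-16:10 (add 7h to convert from UTC-7).
Ximena ∩ Gabriel: 08:25-12:05, 12:10-12:40, 13:10-17:15.
Ximena ∩ Gabriel ∩ Jonas: 08:30-10:55, 14:25-16:50.
Ximena ∩ Gabriel ∩ Jonas ∩ Ravi: 08:30-10:55, 14:25-16:50.
Ximena ∩ Gabriel ∩ Jonas ∩ Ravi ∩ Dmitri: 09:05-10:55, 14:25-16:10.
So the common availability across everyone is 09:05-10:55, 14:25-16:10.

09:05-10:55, 14:25-16:10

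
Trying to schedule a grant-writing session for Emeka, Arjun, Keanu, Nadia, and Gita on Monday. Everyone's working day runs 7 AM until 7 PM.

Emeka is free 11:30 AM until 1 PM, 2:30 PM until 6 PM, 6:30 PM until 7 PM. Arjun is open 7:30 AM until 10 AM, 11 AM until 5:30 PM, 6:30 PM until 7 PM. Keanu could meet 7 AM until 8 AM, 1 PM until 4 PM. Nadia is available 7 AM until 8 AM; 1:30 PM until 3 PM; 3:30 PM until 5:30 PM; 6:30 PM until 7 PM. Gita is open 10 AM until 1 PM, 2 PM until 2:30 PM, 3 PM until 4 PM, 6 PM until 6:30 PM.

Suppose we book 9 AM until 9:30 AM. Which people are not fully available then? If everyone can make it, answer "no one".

Emeka: not fully free for 09:00-09:30. Arjun: free for 09:00-09:30. Keanu: not fully free for 09:00-09:30. Nadia: not fully free for 09:00-09:30. Gita: not fully free for 09:00-09:30.

Emeka, Gita, Keanu, Nadia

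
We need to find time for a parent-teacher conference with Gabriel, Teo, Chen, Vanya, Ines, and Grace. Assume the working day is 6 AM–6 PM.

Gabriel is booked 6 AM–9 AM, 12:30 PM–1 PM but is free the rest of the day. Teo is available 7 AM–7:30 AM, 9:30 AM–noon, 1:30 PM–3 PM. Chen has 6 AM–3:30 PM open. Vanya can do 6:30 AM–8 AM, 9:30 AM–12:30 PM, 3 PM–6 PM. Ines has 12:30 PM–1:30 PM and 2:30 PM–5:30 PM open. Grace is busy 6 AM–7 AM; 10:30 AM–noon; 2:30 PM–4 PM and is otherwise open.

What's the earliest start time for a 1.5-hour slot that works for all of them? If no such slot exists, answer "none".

Gabriel free: 09:00-12:30, 13:00-18:00 (invert busy blocks within the working day).
Teo free: 07:00-07:30, 09:30-12:00, 13:30-15:00.
Chen free: 06:00-15:30.
Vanya free: 06:30-08:00, 09:30-12:30, 15:00-18:00.
Ines free: 12:30-13:30, 14:30-17:30.
Grace free: 07:00-10:30, 12:00-14:30, 16:00-18:00 (invert busy blocks within the working day).
Gabriel ∩ Teo: 09:30-12:00, 13:30-15:00.
Gabriel ∩ Teo ∩ Chen: 09:30-12:00, 13:30-15:00.
Gabriel ∩ Teo ∩ Chen ∩ Vanya: 09:30-12:00.
Gabriel ∩ Teo ∩ Chen ∩ Vanya ∩ Ines: ∅.
Gabriel ∩ Teo ∩ Chen ∩ Vanya ∩ Ines ∩ Grace: ∅.
There is no time when everyone is free.
No common window is at least 90 minutes long.

none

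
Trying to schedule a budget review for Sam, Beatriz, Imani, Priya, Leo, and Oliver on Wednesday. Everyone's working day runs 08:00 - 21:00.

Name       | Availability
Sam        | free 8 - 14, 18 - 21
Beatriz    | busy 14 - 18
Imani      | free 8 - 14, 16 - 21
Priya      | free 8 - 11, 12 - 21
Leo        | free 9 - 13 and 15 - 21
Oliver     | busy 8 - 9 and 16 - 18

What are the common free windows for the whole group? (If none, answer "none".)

Sam free: 08:00-14:00, 18:00-21:00.
Beatriz free: 08:00-14:00, 18:00-21:00 (invert busy blocks within the working day).
Imani free: 08:00-14:00, 16:00-21:00.
Priya free: 08:00-11:00, 12:00-21:00.
Leo free: 09:00-13:00, 15:00-21:00.
Oliver free: 09:00-16:00, 18:00-21:00 (invert busy blocks within the working day).
Sam ∩ Beatriz: 08:00-14:00, 18:00-21:00.
Sam ∩ Beatriz ∩ Imani: 08:00-14:00, 18:00-21:00.
Sam ∩ Beatriz ∩ Imani ∩ Priya: 08:00-11:00, 12:00-14:00, 18:00-21:00.
Sam ∩ Beatriz ∩ Imani ∩ Priya ∩ Leo: 09:00-11:00, 12:00-13:00, 18:00-21:00.
Sam ∩ Beatriz ∩ Imani ∩ Priya ∩ Leo ∩ Oliver: 09:00-11:00, 12:00-13:00, 18:00-21:00.

09:00-11:00, 12:00-13:00, 18:00-21:00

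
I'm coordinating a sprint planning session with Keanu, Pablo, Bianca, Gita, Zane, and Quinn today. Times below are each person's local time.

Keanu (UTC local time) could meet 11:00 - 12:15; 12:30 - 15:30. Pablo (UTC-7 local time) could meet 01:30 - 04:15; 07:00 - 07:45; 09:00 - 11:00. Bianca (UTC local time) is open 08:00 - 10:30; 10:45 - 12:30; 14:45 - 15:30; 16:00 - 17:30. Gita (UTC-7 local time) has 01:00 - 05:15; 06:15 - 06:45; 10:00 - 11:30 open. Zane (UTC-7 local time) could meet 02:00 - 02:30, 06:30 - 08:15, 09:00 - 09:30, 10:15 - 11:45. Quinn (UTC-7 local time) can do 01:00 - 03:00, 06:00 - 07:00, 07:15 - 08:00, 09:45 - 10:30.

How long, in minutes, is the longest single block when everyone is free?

0

Keanu in UTC: 11:00-12:15, 12:30-15:30.
Pablo in UTC: 08:30-11:15, 14:00-14:45, 16:00-18:00 (add 7h to convert from UTC-7).
Bianca in UTC: 08:00-10:30, 10:45-12:30, 14:45-15:30, 16:00-17:30.
Gita in UTC: 08:00-12:15, 13:15-13:45, 17:00-18:30 (add 7h to convert from UTC-7).
Zane in UTC: 09:00-09:30, 13:30-15:15, 16:00-16:30, 17:15-18:45 (add 7h to convert from UTC-7).
Quinn in UTC: 08:00-10:00, 13:00-14:00, 14:15-15:00, 16:45-17:30 (add 7h to convert from UTC-7).
Keanu ∩ Pablo: 11:00-11:15, 14:00-14:45.
Keanu ∩ Pablo ∩ Bianca: 11:00-11:15.
Keanu ∩ Pablo ∩ Bianca ∩ Gita: 11:00-11:15.
Keanu ∩ Pablo ∩ Bianca ∩ Gita ∩ Zane: ∅.
Keanu ∩ Pablo ∩ Bianca ∩ Gita ∩ Zane ∩ Quinn: ∅.
There is no time when everyone is free.
No common window exists, so the longest block is 0 minutes.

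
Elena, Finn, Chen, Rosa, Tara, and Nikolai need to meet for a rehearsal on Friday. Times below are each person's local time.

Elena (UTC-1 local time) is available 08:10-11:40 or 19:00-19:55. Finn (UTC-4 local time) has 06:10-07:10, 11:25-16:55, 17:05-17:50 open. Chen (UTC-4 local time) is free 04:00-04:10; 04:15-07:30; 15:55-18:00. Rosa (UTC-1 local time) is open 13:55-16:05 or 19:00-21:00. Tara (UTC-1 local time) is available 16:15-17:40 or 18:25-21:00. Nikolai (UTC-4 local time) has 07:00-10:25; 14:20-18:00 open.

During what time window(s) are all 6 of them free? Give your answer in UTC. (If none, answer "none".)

Elena in UTC: 09:10-12:40, 20:00-20:55 (add 1h to convert from UTC-1).
Finn in UTC: 10:10-11:10, 15:25-20:55, 21:05-21:50 (add 4h to convert from UTC-4).
Chen in UTC: 08:00-08:10, 08:15-11:30, 19:55-22:00 (add 4h to convert from UTC-4).
Rosa in UTC: 14:55-17:05, 20:00-22:00 (add 1h to convert from UTC-1).
Tara in UTC: 17:15-18:40, 19:25-22:00 (add 1h to convert from UTC-1).
Nikolai in UTC: 11:00-14:25, 18:20-22:00 (add 4h to convert from UTC-4).
Elena ∩ Finn: 10:10-11:10, 20:00-20:55.
Elena ∩ Finn ∩ Chen: 10:10-11:10, 20:00-20:55.
Elena ∩ Finn ∩ Chen ∩ Rosa: 20:00-20:55.
Elena ∩ Finn ∩ Chen ∩ Rosa ∩ Tara: 20:00-20:55.
Elena ∩ Finn ∩ Chen ∩ Rosa ∩ Tara ∩ Nikolai: 20:00-20:55.

20:00-20:55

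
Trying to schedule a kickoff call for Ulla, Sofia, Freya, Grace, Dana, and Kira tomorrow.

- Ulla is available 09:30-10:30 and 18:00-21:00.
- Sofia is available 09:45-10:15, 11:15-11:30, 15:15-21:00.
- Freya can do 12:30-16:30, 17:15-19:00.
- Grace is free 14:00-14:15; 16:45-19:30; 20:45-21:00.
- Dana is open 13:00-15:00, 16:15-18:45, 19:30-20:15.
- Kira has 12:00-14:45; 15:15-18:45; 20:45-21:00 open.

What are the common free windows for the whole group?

18:00-18:45

Ulla ∩ Sofia: 09:45-10:15, 18:00-21:00.
Ulla ∩ Sofia ∩ Freya: 18:00-19:00.
Ulla ∩ Sofia ∩ Freya ∩ Grace: 18:00-19:00.
Ulla ∩ Sofia ∩ Freya ∩ Grace ∩ Dana: 18:00-18:45.
Ulla ∩ Sofia ∩ Freya ∩ Grace ∩ Dana ∩ Kira: 18:00-18:45.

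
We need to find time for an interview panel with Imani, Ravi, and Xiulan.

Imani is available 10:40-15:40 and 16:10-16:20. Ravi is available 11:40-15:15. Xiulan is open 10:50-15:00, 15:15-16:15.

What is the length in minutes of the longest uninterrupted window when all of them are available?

200

Imani ∩ Ravi: 11:40-15:15.
Imani ∩ Ravi ∩ Xiulan: 11:40-15:00.
The longest is 11:40-15:00 at 200 minutes.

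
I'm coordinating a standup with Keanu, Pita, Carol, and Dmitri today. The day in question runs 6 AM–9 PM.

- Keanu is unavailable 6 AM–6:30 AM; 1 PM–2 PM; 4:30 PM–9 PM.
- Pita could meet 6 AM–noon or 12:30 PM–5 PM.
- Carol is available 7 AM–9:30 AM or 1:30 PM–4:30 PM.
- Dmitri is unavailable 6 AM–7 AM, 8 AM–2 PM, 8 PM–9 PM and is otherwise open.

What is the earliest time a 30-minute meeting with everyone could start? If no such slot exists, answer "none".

Keanu free: 06:30-13:00, 14:00-16:30 (invert busy blocks within the working day).
Pita free: 06:00-12:00, 12:30-17:00.
Carol free: 07:00-09:30, 13:30-16:30.
Dmitri free: 07:00-08:00, 14:00-20:00 (invert busy blocks within the working day).
Keanu ∩ Pita: 06:30-12:00, 12:30-13:00, 14:00-16:30.
Keanu ∩ Pita ∩ Carol: 07:00-09:30, 14:00-16:30.
Keanu ∩ Pita ∩ Carol ∩ Dmitri: 07:00-08:00, 14:00-16:30.
The first common window of at least 30 minutes is 07:00-08:00, so the earliest start is 07:00.

07:00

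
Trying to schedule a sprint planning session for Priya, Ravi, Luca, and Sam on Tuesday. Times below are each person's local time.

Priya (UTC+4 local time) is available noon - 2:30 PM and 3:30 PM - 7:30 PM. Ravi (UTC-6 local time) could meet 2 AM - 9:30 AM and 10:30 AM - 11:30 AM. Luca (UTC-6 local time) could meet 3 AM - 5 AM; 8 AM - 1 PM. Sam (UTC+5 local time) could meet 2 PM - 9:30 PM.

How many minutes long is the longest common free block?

90

Priya in UTC: 08:00-10:30, 11:30-15:30 (subtract 4h to convert from UTC+4).
Ravi in UTC: 08:00-15:30, 16:30-17:30 (add 6h to convert from UTC-6).
Luca in UTC: 09:00-11:00, 14:00-19:00 (add 6h to convert from UTC-6).
Sam in UTC: 09:00-16:30 (subtract 5h to convert from UTC+5).
Priya ∩ Ravi: 08:00-10:30, 11:30-15:30.
Priya ∩ Ravi ∩ Luca: 09:00-10:30, 14:00-15:30.
Priya ∩ Ravi ∩ Luca ∩ Sam: 09:00-10:30, 14:00-15:30.
The longest is 09:00-10:30 at 90 minutes.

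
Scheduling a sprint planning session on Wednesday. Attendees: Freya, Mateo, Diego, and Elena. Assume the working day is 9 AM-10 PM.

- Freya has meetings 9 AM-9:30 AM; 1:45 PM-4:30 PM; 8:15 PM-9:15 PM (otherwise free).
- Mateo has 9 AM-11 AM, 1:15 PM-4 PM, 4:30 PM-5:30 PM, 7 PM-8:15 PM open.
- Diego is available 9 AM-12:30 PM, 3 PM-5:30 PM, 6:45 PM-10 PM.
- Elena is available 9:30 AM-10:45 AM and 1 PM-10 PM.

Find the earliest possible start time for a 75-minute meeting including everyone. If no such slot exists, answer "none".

Freya free: 09:30-13:45, 16:30-20:15, 21:15-22:00 (invert busy blocks within the working day).
Mateo free: 09:00-11:00, 13:15-16:00, 16:30-17:30, 19:00-20:15.
Diego free: 09:00-12:30, 15:00-17:30, 18:45-22:00.
Elena free: 09:30-10:45, 13:00-22:00.
Freya ∩ Mateo: 09:30-11:00, 13:15-13:45, 16:30-17:30, 19:00-20:15.
Freya ∩ Mateo ∩ Diego: 09:30-11:00, 16:30-17:30, 19:00-20:15.
Freya ∩ Mateo ∩ Diego ∩ Elena: 09:30-10:45, 16:30-17:30, 19:00-20:15.
The first common window of at least 75 minutes is 09:30-10:45, so the earliest start is 09:30.

09:30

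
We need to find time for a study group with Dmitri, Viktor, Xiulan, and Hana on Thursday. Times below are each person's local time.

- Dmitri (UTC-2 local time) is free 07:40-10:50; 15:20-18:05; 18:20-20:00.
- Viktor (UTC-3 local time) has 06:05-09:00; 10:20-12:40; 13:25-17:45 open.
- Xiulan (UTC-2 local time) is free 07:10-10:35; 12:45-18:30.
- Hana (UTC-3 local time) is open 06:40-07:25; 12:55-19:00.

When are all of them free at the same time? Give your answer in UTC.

09:40-10:25, 17:20-20:05, 20:20-20:30

Dmitri in UTC: 09:40-12:50, 17:20-20:05, 20:20-22:00 (add 2h to convert from UTC-2).
Viktor in UTC: 09:05-12:00, 13:20-15:40, 16:25-20:45 (add 3h to convert from UTC-3).
Xiulan in UTC: 09:10-12:35, 14:45-20:30 (add 2h to convert from UTC-2).
Hana in UTC: 09:40-10:25, 15:55-22:00 (add 3h to convert from UTC-3).
Dmitri ∩ Viktor: 09:40-12:00, 17:20-20:05, 20:20-20:45.
Dmitri ∩ Viktor ∩ Xiulan: 09:40-12:00, 17:20-20:05, 20:20-20:30.
Dmitri ∩ Viktor ∩ Xiulan ∩ Hana: 09:40-10:25, 17:20-20:05, 20:20-20:30.
Those are the intersection windows.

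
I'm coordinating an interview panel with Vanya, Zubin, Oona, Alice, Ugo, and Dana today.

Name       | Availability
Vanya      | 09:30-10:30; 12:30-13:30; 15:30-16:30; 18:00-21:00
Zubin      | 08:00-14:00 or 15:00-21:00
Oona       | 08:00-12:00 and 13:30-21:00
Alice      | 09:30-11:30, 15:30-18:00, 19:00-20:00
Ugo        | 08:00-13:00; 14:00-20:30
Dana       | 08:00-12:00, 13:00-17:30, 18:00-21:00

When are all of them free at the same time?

Vanya ∩ Zubin: 09:30-10:30, 12:30-13:30, 15:30-16:30, 18:00-21:00.
Vanya ∩ Zubin ∩ Oona: 09:30-10:30, 15:30-16:30, 18:00-21:00.
Vanya ∩ Zubin ∩ Oona ∩ Alice: 09:30-10:30, 15:30-16:30, 19:00-20:00.
Vanya ∩ Zubin ∩ Oona ∩ Alice ∩ Ugo: 09:30-10:30, 15:30-16:30, 19:00-20:00.
Vanya ∩ Zubin ∩ Oona ∩ Alice ∩ Ugo ∩ Dana: 09:30-10:30, 15:30-16:30, 19:00-20:00.
So the common availability across everyone is 09:30-10:30, 15:30-16:30, 19:00-20:00.

09:30-10:30, 15:30-16:30, 19:00-20:00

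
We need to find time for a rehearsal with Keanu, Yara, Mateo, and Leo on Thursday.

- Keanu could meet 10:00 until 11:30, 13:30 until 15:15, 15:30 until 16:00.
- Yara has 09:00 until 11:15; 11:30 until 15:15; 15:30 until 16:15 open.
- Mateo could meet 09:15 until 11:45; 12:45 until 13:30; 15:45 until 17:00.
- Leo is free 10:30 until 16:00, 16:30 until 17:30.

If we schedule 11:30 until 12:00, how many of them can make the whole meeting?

Yara and Leo can make the full 11:30-12:00 slot — that's 2.

2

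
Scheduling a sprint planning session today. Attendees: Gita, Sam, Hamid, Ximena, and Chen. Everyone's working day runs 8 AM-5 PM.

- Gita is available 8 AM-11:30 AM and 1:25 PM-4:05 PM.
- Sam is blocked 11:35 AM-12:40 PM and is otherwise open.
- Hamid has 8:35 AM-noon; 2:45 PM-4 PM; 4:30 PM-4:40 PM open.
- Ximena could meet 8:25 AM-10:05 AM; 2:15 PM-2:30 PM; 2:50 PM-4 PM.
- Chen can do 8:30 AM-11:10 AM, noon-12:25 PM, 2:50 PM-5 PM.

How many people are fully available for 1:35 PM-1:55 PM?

Gita free: 08:00-11:30, 13:25-16:05.
Sam free: 08:00-11:35, 12:40-17:00 (invert busy blocks within the working day).
Hamid free: 08:35-12:00, 14:45-16:00, 16:30-16:40.
Ximena free: 08:25-10:05, 14:15-14:30, 14:50-16:00.
Chen free: 08:30-11:10, 12:00-12:25, 14:50-17:00.
Gita and Sam can make the full 13:35-13:55 slot — that's 2.

2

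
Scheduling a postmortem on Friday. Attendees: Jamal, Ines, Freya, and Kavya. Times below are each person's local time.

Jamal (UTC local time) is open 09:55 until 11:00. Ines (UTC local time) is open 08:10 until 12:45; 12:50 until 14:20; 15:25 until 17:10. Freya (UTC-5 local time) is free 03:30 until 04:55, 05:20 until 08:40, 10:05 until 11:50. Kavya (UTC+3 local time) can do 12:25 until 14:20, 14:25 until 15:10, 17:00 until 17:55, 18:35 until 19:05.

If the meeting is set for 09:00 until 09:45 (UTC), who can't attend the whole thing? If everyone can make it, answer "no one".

Jamal, Kavya

Jamal in UTC: 09:55-11:00.
Ines in UTC: 08:10-12:45, 12:50-14:20, 15:25-17:10.
Freya in UTC: 08:30-09:55, 10:20-13:40, 15:05-16:50 (add 5h to convert from UTC-5).
Kavya in UTC: 09:25-11:20, 11:25-12:10, 14:00-14:55, 15:35-16:05 (subtract 3h to convert from UTC+3).
Jamal: not fully free for 09:00-09:45. Ines: free for 09:00-09:45. Freya: free for 09:00-09:45. Kavya: not fully free for 09:00-09:45.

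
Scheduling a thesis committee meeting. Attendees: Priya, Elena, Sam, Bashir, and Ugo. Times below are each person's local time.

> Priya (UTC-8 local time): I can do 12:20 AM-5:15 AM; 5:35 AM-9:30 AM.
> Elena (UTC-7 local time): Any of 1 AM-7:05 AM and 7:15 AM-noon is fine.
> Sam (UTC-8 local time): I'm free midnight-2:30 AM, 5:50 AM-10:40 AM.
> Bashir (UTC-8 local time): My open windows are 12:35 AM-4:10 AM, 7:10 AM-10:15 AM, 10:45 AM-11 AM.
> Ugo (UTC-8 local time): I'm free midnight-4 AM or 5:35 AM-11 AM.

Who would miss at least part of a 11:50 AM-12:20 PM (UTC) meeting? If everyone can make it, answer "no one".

Bashir, Sam, Ugo

Priya in UTC: 08:20-13:15, 13:35-17:30 (add 8h to convert from UTC-8).
Elena in UTC: 08:00-14:05, 14:15-19:00 (add 7h to convert from UTC-7).
Sam in UTC: 08:00-10:30, 13:50-18:40 (add 8h to convert from UTC-8).
Bashir in UTC: 08:35-12:10, 15:10-18:15, 18:45-19:00 (add 8h to convert from UTC-8).
Ugo in UTC: 08:00-12:00, 13:35-19:00 (add 8h to convert from UTC-8).
Priya: free for 11:50-12:20. Elena: free for 11:50-12:20. Sam: not fully free for 11:50-12:20. Bashir: not fully free for 11:50-12:20. Ugo: not fully free for 11:50-12:20.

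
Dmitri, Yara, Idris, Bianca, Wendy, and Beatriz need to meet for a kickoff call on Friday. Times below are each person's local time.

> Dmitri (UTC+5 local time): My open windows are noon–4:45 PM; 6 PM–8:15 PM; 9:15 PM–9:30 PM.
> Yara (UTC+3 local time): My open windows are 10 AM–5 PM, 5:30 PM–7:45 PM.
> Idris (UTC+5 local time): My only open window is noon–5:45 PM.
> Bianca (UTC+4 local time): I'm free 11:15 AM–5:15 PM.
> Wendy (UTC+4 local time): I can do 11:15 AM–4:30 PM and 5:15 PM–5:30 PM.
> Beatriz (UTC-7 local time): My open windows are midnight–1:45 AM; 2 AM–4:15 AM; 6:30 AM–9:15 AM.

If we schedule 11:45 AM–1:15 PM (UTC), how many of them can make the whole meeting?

2

Dmitri in UTC: 07:00-11:45, 13:00-15:15, 16:15-16:30 (subtract 5h to convert from UTC+5).
Yara in UTC: 07:00-14:00, 14:30-16:45 (subtract 3h to convert from UTC+3).
Idris in UTC: 07:00-12:45 (subtract 5h to convert from UTC+5).
Bianca in UTC: 07:15-13:15 (subtract 4h to convert from UTC+4).
Wendy in UTC: 07:15-12:30, 13:15-13:30 (subtract 4h to convert from UTC+4).
Beatriz in UTC: 07:00-08:45, 09:00-11:15, 13:30-16:15 (add 7h to convert from UTC-7).
Yara and Bianca can make the full 11:45-13:15 slot — that's 2.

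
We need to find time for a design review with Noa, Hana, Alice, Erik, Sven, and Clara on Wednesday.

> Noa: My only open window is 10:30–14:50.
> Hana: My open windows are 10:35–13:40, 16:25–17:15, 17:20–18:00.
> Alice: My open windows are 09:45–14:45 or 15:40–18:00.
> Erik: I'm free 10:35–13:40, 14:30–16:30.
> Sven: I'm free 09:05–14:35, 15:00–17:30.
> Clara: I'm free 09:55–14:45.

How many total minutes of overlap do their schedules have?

185

Noa ∩ Hana: 10:35-13:40.
Noa ∩ Hana ∩ Alice: 10:35-13:40.
Noa ∩ Hana ∩ Alice ∩ Erik: 10:35-13:40.
Noa ∩ Hana ∩ Alice ∩ Erik ∩ Sven: 10:35-13:40.
Noa ∩ Hana ∩ Alice ∩ Erik ∩ Sven ∩ Clara: 10:35-13:40.
Those are the intersection windows.
That's a single block of 185 minutes.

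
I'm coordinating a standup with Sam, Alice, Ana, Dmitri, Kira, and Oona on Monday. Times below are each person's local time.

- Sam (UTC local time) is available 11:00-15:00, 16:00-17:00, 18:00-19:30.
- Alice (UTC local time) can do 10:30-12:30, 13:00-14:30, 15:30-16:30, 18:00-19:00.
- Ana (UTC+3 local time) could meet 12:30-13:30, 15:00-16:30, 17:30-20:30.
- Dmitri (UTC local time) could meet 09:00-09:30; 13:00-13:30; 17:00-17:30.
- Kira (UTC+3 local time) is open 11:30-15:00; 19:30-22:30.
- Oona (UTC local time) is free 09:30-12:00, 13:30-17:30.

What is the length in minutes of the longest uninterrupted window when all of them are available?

Sam in UTC: 11:00-15:00, 16:00-17:00, 18:00-19:30.
Alice in UTC: 10:30-12:30, 13:00-14:30, 15:30-16:30, 18:00-19:00.
Ana in UTC: 09:30-10:30, 12:00-13:30, 14:30-17:30 (subtract 3h to convert from UTC+3).
Dmitri in UTC: 09:00-09:30, 13:00-13:30, 17:00-17:30.
Kira in UTC: 08:30-12:00, 16:30-19:30 (subtract 3h to convert from UTC+3).
Oona in UTC: 09:30-12:00, 13:30-17:30.
Sam ∩ Alice: 11:00-12:30, 13:00-14:30, 16:00-16:30, 18:00-19:00.
Sam ∩ Alice ∩ Ana: 12:00-12:30, 13:00-13:30, 16:00-16:30.
Sam ∩ Alice ∩ Ana ∩ Dmitri: 13:00-13:30.
Sam ∩ Alice ∩ Ana ∩ Dmitri ∩ Kira: ∅.
Sam ∩ Alice ∩ Ana ∩ Dmitri ∩ Kira ∩ Oona: ∅.
There is no time when everyone is free.
No common window exists, so the longest block is 0 minutes.

0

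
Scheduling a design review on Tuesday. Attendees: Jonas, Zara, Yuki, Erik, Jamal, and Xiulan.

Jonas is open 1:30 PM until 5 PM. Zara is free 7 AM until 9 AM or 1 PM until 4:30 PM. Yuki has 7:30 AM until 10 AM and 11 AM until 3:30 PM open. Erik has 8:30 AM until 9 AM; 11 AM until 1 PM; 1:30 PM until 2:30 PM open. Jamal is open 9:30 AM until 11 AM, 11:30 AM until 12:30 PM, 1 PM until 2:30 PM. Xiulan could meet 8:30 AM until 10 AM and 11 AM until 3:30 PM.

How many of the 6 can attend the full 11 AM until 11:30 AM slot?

Yuki, Erik, and Xiulan can make the full 11:00-11:30 slot — that's 3.

3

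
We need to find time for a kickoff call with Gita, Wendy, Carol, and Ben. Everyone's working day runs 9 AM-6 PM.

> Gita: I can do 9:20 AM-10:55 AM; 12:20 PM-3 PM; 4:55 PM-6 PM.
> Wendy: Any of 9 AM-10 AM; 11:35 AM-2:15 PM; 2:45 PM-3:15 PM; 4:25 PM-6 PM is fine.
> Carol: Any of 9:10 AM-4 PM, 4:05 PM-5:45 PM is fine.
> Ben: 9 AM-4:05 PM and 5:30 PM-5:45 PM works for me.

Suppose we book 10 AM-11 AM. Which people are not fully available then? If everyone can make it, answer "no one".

Gita: not fully free for 10:00-11:00. Wendy: not fully free for 10:00-11:00. Carol: free for 10:00-11:00. Ben: free for 10:00-11:00.

Gita, Wendy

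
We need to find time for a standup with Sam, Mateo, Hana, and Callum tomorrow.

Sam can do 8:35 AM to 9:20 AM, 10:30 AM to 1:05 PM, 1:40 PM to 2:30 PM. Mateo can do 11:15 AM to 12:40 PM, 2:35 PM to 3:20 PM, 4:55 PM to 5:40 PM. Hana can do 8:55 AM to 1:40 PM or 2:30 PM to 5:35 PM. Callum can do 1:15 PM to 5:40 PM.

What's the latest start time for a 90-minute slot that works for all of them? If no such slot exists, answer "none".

Sam ∩ Mateo: 11:15-12:40.
Sam ∩ Mateo ∩ Hana: 11:15-12:40.
Sam ∩ Mateo ∩ Hana ∩ Callum: ∅.
There is no time when everyone is free.
No common window is at least 90 minutes long.

none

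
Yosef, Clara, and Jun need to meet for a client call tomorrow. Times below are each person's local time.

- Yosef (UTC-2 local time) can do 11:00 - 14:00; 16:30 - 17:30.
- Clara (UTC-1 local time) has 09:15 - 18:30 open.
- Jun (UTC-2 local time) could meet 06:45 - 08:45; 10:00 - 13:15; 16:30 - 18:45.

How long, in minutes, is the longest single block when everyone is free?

Yosef in UTC: 13:00-16:00, 18:30-19:30 (add 2h to convert from UTC-2).
Clara in UTC: 10:15-19:30 (add 1h to convert from UTC-1).
Jun in UTC: 08:45-10:45, 12:00-15:15, 18:30-20:45 (add 2h to convert from UTC-2).
Yosef ∩ Clara: 13:00-16:00, 18:30-19:30.
Yosef ∩ Clara ∩ Jun: 13:00-15:15, 18:30-19:30.
Those are the intersection windows.
The longest is 13:00-15:15 at 135 minutes.

135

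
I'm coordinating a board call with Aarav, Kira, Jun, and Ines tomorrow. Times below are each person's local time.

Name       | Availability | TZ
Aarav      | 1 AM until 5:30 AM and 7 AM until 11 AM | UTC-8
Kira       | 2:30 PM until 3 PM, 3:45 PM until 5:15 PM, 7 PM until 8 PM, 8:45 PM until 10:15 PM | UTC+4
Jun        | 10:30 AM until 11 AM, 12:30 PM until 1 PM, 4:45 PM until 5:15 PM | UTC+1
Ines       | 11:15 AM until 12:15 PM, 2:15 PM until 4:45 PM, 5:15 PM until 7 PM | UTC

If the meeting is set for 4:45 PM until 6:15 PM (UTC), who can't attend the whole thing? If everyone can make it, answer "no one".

Aarav in UTC: 09:00-13:30, 15:00-19:00 (add 8h to convert from UTC-8).
Kira in UTC: 10:30-11:00, 11:45-13:15, 15:00-16:00, 16:45-18:15 (subtract 4h to convert from UTC+4).
Jun in UTC: 09:30-10:00, 11:30-12:00, 15:45-16:15 (subtract 1h to convert from UTC+1).
Ines in UTC: 11:15-12:15, 14:15-16:45, 17:15-19:00.
Aarav: free for 16:45-18:15. Kira: free for 16:45-18:15. Jun: not fully free for 16:45-18:15. Ines: not fully free for 16:45-18:15.

Ines, Jun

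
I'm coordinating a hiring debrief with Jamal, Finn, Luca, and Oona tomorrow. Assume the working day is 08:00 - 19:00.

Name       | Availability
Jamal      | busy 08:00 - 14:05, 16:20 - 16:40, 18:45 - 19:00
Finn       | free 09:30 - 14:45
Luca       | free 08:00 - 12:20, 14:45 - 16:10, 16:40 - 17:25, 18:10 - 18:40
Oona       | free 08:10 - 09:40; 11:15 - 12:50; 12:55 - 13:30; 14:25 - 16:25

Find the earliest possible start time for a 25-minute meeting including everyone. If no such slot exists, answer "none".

Jamal free: 14:05-16:20, 16:40-18:45 (invert busy blocks within the working day).
Finn free: 09:30-14:45.
Luca free: 08:00-12:20, 14:45-16:10, 16:40-17:25, 18:10-18:40.
Oona free: 08:10-09:40, 11:15-12:50, 12:55-13:30, 14:25-16:25.
Jamal ∩ Finn: 14:05-14:45.
Jamal ∩ Finn ∩ Luca: ∅.
Jamal ∩ Finn ∩ Luca ∩ Oona: ∅.
There is no time when everyone is free.
No common window is at least 25 minutes long.

none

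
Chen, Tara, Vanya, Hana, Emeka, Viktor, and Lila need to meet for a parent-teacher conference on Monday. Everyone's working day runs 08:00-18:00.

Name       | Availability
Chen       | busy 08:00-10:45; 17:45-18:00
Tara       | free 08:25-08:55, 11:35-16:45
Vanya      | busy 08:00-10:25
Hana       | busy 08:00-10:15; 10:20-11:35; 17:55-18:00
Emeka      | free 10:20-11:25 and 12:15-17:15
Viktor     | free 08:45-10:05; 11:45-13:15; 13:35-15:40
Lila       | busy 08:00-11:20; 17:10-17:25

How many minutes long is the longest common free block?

125

Chen free: 10:45-17:45 (invert busy blocks within the working day).
Tara free: 08:25-08:55, 11:35-16:45.
Vanya free: 10:25-18:00 (invert busy blocks within the working day).
Hana free: 10:15-10:20, 11:35-17:55 (invert busy blocks within the working day).
Emeka free: 10:20-11:25, 12:15-17:15.
Viktor free: 08:45-10:05, 11:45-13:15, 13:35-15:40.
Lila free: 11:20-17:10, 17:25-18:00 (invert busy blocks within the working day).
Chen ∩ Tara: 11:35-16:45.
Chen ∩ Tara ∩ Vanya: 11:35-16:45.
Chen ∩ Tara ∩ Vanya ∩ Hana: 11:35-16:45.
Chen ∩ Tara ∩ Vanya ∩ Hana ∩ Emeka: 12:15-16:45.
Chen ∩ Tara ∩ Vanya ∩ Hana ∩ Emeka ∩ Viktor: 12:15-13:15, 13:35-15:40.
Chen ∩ Tara ∩ Vanya ∩ Hana ∩ Emeka ∩ Viktor ∩ Lila: 12:15-13:15, 13:35-15:40.
The longest is 13:35-15:40 at 125 minutes.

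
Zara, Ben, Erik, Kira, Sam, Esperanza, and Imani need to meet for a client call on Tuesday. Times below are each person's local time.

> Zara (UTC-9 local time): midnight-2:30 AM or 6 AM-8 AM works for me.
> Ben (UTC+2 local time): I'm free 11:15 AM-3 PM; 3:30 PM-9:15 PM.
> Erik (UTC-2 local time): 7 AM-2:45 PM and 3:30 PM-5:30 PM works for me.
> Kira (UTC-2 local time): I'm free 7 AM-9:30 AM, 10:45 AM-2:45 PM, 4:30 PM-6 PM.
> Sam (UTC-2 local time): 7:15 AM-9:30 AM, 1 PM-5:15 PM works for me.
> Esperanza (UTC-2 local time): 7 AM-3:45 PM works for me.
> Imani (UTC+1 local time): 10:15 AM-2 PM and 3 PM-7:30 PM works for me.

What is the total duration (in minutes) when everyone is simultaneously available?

Zara in UTC: 09:00-11:30, 15:00-17:00 (add 9h to convert from UTC-9).
Ben in UTC: 09:15-13:00, 13:30-19:15 (subtract 2h to convert from UTC+2).
Erik in UTC: 09:00-16:45, 17:30-19:30 (add 2h to convert from UTC-2).
Kira in UTC: 09:00-11:30, 12:45-16:45, 18:30-20:00 (add 2h to convert from UTC-2).
Sam in UTC: 09:15-11:30, 15:00-19:15 (add 2h to convert from UTC-2).
Esperanza in UTC: 09:00-17:45 (add 2h to convert from UTC-2).
Imani in UTC: 09:15-13:00, 14:00-18:30 (subtract 1h to convert from UTC+1).
Zara ∩ Ben: 09:15-11:30, 15:00-17:00.
Zara ∩ Ben ∩ Erik: 09:15-11:30, 15:00-16:45.
Zara ∩ Ben ∩ Erik ∩ Kira: 09:15-11:30, 15:00-16:45.
Zara ∩ Ben ∩ Erik ∩ Kira ∩ Sam: 09:15-11:30, 15:00-16:45.
Zara ∩ Ben ∩ Erik ∩ Kira ∩ Sam ∩ Esperanza: 09:15-11:30, 15:00-16:45.
Zara ∩ Ben ∩ Erik ∩ Kira ∩ Sam ∩ Esperanza ∩ Imani: 09:15-11:30, 15:00-16:45.
Those are the intersection windows.
Summing the common windows: 135 + 105 = 240 minutes.

240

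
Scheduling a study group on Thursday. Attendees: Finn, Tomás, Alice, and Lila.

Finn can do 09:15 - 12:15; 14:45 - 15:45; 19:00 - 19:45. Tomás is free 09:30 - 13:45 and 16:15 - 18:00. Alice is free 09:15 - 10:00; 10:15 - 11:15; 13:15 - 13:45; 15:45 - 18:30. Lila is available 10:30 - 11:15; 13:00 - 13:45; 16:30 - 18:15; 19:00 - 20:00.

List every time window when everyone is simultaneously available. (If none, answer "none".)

10:30-11:15

Finn ∩ Tomás: 09:30-12:15.
Finn ∩ Tomás ∩ Alice: 09:30-10:00, 10:15-11:15.
Finn ∩ Tomás ∩ Alice ∩ Lila: 10:30-11:15.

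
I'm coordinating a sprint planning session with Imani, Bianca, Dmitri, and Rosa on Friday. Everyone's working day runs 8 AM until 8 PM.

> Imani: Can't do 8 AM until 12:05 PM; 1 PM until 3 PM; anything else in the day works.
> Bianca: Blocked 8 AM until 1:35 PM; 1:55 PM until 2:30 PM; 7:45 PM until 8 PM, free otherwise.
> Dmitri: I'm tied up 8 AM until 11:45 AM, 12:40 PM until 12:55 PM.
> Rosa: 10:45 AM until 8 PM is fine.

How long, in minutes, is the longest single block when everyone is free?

Imani free: 12:05-13:00, 15:00-20:00 (invert busy blocks within the working day).
Bianca free: 13:35-13:55, 14:30-19:45 (invert busy blocks within the working day).
Dmitri free: 11:45-12:40, 12:55-20:00 (invert busy blocks within the working day).
Rosa free: 10:45-20:00.
Imani ∩ Bianca: 15:00-19:45.
Imani ∩ Bianca ∩ Dmitri: 15:00-19:45.
Imani ∩ Bianca ∩ Dmitri ∩ Rosa: 15:00-19:45.
The longest is 15:00-19:45 at 285 minutes.

285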